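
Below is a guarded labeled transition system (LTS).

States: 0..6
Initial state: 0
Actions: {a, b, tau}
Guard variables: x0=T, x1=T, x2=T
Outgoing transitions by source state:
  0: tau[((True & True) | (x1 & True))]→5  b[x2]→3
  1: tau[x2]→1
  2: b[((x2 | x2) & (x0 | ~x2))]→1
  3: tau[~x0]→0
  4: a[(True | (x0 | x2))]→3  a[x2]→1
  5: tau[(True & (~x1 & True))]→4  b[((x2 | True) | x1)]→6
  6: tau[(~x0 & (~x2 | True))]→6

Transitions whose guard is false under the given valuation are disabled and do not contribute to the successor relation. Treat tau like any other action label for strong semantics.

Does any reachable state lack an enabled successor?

Answer: DEADLOCK at state 3

Trace:
Reach set: {0,3,5,6}
  0: b→3  tau→5  [2 out]
  3: ∅  [STUCK]
  5: b→6  [1 out]
  6: ∅  [STUCK]
witness 3: b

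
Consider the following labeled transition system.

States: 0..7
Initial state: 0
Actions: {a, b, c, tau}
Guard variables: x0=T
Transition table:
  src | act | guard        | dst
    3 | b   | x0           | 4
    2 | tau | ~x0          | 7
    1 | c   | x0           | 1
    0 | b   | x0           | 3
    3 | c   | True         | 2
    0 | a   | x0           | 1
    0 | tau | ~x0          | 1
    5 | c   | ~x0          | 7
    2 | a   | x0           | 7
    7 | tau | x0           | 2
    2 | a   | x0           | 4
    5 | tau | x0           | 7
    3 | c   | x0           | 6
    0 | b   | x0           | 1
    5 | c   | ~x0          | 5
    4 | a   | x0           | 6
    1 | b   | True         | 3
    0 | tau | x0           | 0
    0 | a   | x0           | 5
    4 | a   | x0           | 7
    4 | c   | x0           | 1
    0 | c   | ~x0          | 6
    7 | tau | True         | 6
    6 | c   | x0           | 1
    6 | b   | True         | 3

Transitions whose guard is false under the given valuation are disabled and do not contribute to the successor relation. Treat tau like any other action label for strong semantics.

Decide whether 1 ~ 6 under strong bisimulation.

Bisimulation quotient by refinement:
  round 0: {{0,1,2,3,4,5,6,7}}
  round 1: {{0},{1,3,6},{2},{4},{5,7}}
  round 2: {{0},{1,6},{2},{3},{4},{5},{7}}
stable after 3 split(s): 7 block(s)
1∈{1,6}, 6∈{1,6}

Answer: BISIMILAR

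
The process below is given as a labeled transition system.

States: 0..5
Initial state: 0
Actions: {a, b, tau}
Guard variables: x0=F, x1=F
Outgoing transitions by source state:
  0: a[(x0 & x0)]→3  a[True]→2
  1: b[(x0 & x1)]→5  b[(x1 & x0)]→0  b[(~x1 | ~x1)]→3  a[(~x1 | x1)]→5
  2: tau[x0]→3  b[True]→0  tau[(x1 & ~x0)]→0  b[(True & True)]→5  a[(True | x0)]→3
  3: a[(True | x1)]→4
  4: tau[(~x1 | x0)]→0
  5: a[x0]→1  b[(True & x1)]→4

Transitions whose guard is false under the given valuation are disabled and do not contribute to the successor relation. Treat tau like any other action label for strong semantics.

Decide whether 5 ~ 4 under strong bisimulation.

Refine partition for ~:
  round 0: {{0,1,2,3,4,5}}
  round 1: {{0,3},{1,2},{4},{5}}
  round 2: {{0},{1},{2},{3},{4},{5}}
stable after 3 split(s): 6 block(s)
class of 5: {5}; class of 4: {4}

Answer: NOT BISIMILAR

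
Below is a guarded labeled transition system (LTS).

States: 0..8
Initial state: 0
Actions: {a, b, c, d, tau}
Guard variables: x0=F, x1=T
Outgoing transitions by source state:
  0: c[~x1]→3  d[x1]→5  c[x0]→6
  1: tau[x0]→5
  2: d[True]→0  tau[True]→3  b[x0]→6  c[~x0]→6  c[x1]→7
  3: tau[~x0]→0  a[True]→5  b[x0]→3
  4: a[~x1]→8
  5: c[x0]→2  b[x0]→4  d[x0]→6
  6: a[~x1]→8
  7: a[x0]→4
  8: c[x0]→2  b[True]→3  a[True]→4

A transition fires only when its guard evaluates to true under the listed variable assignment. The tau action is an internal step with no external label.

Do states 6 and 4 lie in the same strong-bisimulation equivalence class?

Bisimulation quotient by refinement:
  P[0] = {{0,1,2,3,4,5,6,7,8}}
  P[1] = {{0},{1,4,5,6,7},{2},{3},{8}}
Fixed point at round 2; 5 class(es).
class of 6: {1,4,5,6,7}; class of 4: {1,4,5,6,7}

Answer: BISIMILAR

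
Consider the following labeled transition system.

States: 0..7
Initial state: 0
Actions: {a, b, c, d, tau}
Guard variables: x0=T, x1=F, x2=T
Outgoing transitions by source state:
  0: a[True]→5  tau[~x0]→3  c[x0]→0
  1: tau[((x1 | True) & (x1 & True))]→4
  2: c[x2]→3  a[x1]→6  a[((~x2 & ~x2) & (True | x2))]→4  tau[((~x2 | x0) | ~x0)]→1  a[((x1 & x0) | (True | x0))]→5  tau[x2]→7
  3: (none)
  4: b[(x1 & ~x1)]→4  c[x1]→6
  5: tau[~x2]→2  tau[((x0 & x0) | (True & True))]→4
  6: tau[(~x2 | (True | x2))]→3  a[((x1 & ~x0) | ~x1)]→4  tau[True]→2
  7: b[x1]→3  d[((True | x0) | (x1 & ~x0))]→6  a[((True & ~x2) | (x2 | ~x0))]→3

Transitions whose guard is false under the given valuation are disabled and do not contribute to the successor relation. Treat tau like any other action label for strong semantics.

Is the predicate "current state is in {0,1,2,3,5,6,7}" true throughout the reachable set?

Answer: INVARIANT VIOLATED at state 4

Trace:
Allowed set {0,1,2,3,5,6,7}
Reachable = {0,4,5}
  0: safe
  4: ✗ unsafe
  5: safe
counterexample path to 4: a·tau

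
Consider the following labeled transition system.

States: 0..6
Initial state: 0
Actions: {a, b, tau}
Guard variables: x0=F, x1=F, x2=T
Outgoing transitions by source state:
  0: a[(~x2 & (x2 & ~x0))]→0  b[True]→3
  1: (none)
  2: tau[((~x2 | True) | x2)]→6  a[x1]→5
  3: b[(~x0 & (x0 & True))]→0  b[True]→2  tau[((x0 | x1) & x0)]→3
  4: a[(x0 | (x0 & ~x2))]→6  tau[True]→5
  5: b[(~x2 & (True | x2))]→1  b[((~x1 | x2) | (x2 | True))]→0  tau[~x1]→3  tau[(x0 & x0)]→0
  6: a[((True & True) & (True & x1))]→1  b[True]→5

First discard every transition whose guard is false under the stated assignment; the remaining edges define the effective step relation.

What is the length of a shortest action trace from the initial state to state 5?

Answer: 4

Trace:
Layered search for 5:
  Layer 0: {0}
  Layer 1: {3}
  Layer 2: {2}
  Layer 3: {6}
  Layer 4: {5}
depth(5)=4, e.g. b·b·tau·b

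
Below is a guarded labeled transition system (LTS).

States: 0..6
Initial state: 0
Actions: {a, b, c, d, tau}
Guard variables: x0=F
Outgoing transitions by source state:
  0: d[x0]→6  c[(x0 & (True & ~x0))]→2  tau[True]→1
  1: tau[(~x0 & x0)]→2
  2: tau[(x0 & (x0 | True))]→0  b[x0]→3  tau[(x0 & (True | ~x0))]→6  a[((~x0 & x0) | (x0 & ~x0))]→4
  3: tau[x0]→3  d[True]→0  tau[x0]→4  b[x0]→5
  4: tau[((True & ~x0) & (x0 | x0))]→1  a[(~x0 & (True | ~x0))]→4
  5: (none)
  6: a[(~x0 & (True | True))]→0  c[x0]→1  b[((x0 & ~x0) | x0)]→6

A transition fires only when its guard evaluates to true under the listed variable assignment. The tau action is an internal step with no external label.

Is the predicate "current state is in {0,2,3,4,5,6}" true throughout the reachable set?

Answer: INVARIANT VIOLATED at state 1

Analysis:
Safe = {0,2,3,4,5,6}
Reachable = {0,1}
  0: ok
  1: VIOLATES
witness against invariant: tau → 1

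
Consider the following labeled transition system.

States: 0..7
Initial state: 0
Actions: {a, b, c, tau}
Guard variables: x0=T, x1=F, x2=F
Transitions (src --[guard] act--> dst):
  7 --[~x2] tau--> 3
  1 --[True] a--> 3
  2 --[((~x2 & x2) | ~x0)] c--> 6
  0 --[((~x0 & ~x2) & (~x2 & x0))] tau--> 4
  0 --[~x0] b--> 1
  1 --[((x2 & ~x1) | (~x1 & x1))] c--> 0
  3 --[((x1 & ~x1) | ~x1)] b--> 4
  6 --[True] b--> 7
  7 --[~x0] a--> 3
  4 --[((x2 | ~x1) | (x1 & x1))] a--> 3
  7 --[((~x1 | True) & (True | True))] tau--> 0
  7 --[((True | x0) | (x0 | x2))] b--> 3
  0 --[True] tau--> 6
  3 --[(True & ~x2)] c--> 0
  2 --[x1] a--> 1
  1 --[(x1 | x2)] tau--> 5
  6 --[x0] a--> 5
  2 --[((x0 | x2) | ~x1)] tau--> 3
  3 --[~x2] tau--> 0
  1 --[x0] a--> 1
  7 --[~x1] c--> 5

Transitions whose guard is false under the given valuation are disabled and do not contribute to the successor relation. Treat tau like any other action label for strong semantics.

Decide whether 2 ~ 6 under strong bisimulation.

Answer: NOT BISIMILAR

Analysis:
Bisimulation quotient by refinement:
  P[0] = {{0,1,2,3,4,5,6,7}}
  P[1] = {{0,2},{1,4},{3,7},{5},{6}}
  P[2] = {{0},{1},{2},{3},{4},{5},{6},{7}}
Fixed point at round 3; 8 class(es).
class of 2: {2}; class of 6: {6}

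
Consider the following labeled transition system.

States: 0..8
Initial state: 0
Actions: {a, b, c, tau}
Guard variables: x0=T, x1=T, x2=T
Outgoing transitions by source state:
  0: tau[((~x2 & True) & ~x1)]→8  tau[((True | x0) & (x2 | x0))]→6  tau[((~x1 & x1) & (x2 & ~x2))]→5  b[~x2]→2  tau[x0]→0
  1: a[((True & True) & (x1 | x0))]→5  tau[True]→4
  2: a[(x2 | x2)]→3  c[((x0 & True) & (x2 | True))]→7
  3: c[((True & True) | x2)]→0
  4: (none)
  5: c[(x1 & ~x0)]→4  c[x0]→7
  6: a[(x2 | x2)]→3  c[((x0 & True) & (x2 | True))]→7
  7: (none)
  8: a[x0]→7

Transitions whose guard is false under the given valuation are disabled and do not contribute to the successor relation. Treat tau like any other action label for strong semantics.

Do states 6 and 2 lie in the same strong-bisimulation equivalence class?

Answer: BISIMILAR

Working:
Compute ~ classes (split until stable):
  round 0: {{0,1,2,3,4,5,6,7,8}}
  round 1: {{0},{1},{2,6},{3,5},{4,7},{8}}
  round 2: {{0},{1},{2,6},{3},{4,7},{5},{8}}
stable after 3 split(s): 7 block(s)
6∈{2,6}, 2∈{2,6}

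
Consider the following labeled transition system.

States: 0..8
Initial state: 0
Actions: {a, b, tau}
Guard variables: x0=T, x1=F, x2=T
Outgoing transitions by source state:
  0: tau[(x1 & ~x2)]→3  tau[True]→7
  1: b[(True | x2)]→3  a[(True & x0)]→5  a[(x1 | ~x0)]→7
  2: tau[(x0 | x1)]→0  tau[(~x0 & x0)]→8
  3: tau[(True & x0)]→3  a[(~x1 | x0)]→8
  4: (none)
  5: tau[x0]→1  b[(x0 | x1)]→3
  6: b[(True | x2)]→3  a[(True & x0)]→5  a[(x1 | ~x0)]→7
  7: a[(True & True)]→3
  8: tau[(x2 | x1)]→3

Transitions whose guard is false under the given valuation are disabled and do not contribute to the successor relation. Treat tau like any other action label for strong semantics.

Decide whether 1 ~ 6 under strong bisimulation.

Answer: BISIMILAR

Trace:
Bisimulation quotient by refinement:
  P[0] = {{0,1,2,3,4,5,6,7,8}}
  P[1] = {{0,2,8},{1,6},{3},{4},{5},{7}}
  P[2] = {{0},{1,6},{2},{3},{4},{5},{7},{8}}
8 equivalence class(es) (converged in 3)
[1]={1,6}  [6]={1,6}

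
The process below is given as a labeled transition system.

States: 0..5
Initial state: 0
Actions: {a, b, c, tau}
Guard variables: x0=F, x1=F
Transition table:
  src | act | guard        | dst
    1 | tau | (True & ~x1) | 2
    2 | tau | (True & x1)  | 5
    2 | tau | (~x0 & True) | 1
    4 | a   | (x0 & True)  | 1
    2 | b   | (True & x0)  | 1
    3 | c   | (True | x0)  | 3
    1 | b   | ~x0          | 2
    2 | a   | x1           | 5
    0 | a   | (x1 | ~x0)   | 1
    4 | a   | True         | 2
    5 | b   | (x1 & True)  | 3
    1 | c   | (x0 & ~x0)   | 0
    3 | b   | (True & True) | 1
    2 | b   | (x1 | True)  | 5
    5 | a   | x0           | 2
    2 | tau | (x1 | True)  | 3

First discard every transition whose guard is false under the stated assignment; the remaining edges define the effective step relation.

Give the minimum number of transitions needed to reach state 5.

Answer: 3

Trace:
Breadth-first toward 5:
  L0 = {0}
  L1 = {1}
  L2 = {2}
  L3 = {3,5}
depth(5)=3, e.g. a·b·b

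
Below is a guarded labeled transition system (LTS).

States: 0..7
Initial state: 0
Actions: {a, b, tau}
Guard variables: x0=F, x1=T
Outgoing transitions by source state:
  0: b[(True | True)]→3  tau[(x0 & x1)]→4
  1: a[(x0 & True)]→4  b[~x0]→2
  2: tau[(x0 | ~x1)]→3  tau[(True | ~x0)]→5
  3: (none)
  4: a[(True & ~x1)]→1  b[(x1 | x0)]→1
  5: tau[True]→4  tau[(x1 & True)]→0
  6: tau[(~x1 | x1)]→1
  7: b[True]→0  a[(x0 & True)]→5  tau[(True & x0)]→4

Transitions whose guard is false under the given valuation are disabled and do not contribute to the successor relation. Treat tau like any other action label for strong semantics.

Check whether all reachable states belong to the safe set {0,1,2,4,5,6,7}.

Answer: INVARIANT VIOLATED at state 3

Trace:
Safe = {0,1,2,4,5,6,7}
Reach set: {0,3}
  0: ✓
  3: outside
reach 3 via b — violates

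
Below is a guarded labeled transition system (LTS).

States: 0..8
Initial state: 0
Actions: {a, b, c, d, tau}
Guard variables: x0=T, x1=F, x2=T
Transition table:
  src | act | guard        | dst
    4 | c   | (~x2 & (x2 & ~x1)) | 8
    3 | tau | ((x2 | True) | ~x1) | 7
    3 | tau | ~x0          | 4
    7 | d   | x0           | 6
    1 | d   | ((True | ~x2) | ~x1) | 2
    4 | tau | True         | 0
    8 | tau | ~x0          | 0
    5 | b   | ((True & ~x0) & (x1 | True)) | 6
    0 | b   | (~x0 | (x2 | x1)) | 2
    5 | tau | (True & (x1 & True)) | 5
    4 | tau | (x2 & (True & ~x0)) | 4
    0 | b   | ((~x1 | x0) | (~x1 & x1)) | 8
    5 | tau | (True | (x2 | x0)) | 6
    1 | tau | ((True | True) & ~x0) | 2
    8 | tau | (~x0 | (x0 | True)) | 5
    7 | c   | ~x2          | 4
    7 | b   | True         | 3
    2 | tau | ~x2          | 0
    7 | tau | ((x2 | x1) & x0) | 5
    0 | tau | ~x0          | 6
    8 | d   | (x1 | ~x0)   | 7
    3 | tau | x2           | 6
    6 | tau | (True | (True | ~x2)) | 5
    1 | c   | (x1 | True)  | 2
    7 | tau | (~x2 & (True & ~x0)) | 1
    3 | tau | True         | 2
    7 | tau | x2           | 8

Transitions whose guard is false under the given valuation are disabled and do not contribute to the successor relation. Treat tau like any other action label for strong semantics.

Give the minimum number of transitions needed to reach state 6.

Answer: 3

Trace:
BFS to 6:
  Layer 0: {0}
  Layer 1: {2,8}
  Layer 2: {5}
  Layer 3: {6}
depth(6)=3, e.g. b·tau·tau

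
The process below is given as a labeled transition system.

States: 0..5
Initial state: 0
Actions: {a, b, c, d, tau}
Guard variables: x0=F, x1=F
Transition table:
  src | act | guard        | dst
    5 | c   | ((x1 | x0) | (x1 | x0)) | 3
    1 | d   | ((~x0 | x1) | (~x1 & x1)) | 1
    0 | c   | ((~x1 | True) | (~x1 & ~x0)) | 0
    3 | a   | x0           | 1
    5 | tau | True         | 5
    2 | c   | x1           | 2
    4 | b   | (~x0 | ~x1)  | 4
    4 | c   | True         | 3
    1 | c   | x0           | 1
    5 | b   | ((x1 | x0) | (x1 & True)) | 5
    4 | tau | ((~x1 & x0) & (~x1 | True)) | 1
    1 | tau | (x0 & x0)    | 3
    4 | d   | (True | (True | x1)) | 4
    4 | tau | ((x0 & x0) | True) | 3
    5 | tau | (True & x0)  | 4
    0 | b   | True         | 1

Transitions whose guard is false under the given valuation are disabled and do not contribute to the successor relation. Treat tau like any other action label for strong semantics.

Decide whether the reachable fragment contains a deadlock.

Answer: DEADLOCK-FREE

Trace:
Reachable = {0,1}
  0: b→1  c→0  [2 out]
  1: d→1  [1 out]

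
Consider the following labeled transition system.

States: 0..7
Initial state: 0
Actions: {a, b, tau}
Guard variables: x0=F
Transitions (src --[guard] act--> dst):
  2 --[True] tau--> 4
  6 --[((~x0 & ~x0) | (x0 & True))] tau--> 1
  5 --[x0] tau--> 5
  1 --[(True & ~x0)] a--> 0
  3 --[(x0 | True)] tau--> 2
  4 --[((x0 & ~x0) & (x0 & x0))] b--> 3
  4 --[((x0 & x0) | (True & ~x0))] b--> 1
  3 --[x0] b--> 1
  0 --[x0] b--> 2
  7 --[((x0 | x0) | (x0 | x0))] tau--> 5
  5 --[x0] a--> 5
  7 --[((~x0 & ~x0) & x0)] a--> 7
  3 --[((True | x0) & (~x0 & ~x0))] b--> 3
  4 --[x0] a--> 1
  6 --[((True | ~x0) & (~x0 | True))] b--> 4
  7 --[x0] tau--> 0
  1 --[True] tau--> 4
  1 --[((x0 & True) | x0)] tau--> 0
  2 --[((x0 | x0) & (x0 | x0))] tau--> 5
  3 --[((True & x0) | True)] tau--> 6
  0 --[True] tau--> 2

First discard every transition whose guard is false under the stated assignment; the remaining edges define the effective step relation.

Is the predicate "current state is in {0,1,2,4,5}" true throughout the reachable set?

Safe = {0,1,2,4,5}
R = {0,1,2,4}
  0: ok
  1: ok
  2: ok
  4: ok

Answer: INVARIANT HOLDS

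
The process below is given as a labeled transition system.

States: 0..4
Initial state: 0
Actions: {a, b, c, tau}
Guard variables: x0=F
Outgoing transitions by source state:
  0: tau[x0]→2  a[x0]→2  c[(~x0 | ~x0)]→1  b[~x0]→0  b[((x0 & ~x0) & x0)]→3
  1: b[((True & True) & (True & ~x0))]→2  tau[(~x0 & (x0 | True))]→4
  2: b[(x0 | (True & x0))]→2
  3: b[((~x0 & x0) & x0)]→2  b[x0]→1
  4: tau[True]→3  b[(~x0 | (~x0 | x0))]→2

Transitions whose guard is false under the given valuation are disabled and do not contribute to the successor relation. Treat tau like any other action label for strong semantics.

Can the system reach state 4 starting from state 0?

6 transition(s) survive guard evaluation.
L0 = {0}
L1 = {1}  total {0,1}
L2 = {2,4}  total {0,1,2,4}
L3 = {3}  total {0,1,2,3,4}
Reachable = {0,1,2,3,4}
trace reaching 4: c·tau

Answer: REACHABLE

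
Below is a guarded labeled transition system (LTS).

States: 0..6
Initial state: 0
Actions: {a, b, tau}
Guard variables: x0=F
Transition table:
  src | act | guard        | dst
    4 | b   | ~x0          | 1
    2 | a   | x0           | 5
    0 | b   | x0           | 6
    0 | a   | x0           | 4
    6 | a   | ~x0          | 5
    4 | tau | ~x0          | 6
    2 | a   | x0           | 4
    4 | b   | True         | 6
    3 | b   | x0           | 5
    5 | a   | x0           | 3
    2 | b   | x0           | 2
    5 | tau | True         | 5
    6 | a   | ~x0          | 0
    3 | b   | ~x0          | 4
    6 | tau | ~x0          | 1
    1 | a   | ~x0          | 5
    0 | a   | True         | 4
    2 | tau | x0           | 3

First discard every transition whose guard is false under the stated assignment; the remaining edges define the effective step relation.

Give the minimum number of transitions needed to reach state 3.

Layered search for 3:
  L0 = {0}
  L1 = {4}
  L2 = {1,6}
  L3 = {5}
3 never appears.

Answer: UNREACHABLE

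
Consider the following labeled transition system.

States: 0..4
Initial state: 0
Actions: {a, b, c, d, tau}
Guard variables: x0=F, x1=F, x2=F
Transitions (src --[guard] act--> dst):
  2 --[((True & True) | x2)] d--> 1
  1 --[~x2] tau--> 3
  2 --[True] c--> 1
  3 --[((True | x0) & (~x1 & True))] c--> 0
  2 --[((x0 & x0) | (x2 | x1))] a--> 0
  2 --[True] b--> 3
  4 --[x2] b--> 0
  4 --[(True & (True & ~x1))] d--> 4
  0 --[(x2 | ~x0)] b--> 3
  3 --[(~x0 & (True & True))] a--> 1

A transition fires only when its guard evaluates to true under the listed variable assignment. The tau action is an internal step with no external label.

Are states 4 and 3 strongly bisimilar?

Answer: NOT BISIMILAR

Analysis:
Bisimulation quotient by refinement:
  π0 = {{0,1,2,3,4}}
  π1 = {{0},{1},{2},{3},{4}}
Fixed point at round 2; 5 class(es).
[4]={4}  [3]={3}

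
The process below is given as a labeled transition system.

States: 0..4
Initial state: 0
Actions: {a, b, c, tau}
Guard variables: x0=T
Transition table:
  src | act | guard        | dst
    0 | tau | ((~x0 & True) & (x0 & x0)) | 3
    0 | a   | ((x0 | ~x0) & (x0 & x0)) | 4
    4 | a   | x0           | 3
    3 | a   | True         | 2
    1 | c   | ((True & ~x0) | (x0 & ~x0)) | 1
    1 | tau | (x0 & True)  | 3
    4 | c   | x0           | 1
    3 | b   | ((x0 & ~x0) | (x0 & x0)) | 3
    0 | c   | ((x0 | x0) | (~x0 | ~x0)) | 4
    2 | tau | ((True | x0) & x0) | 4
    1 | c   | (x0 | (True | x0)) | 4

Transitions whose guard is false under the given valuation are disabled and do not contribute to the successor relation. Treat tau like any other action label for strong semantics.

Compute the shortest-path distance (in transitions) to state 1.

Answer: 2

Working:
BFS to 1:
  depth 0: {0}
  depth 1: {4}
  depth 2: {1,3}
first hit 1 at d=2 via a·c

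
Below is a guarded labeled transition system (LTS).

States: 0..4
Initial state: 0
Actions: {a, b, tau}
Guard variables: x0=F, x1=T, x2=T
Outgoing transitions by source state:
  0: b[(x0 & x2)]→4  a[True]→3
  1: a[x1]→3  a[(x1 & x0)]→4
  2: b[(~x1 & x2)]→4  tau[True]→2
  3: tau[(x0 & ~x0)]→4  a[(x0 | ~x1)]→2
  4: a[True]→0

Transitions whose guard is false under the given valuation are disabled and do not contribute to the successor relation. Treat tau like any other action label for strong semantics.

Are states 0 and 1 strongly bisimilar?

Answer: BISIMILAR

Working:
Bisimulation quotient by refinement:
  round 0: {{0,1,2,3,4}}
  round 1: {{0,1,4},{2},{3}}
  round 2: {{0,1},{2},{3},{4}}
Fixed point at round 3; 4 class(es).
[0]={0,1}  [1]={0,1}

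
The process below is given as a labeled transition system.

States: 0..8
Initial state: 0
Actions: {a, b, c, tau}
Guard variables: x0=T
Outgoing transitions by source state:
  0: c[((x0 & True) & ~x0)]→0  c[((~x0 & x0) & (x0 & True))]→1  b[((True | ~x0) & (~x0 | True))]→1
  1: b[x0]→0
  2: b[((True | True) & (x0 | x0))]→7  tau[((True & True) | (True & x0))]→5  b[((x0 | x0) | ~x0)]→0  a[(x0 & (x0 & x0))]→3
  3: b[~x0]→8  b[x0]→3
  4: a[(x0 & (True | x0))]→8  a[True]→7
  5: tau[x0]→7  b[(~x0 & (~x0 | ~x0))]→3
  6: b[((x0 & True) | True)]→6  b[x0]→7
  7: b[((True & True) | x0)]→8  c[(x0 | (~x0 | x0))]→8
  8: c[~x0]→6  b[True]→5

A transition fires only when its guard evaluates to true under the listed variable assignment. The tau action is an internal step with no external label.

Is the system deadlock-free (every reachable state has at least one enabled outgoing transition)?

Answer: DEADLOCK-FREE

Working:
R = {0,1}
  0: b→1  [deg 1]
  1: b→0  [deg 1]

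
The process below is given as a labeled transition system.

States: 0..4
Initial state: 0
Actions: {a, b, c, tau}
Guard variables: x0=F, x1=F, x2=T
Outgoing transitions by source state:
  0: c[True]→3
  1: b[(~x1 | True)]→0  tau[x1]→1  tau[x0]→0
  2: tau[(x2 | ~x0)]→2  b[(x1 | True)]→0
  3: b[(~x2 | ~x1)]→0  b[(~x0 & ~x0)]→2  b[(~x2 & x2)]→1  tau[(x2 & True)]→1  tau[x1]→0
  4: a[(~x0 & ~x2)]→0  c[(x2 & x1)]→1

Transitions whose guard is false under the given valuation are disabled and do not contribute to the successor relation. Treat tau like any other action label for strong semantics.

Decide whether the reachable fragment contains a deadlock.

Answer: DEADLOCK-FREE

Working:
R = {0,1,2,3}
  0: c→3  [deg 1]
  1: b→0  [deg 1]
  2: b→0  tau→2  [deg 2]
  3: b→0  b→2  tau→1  [deg 3]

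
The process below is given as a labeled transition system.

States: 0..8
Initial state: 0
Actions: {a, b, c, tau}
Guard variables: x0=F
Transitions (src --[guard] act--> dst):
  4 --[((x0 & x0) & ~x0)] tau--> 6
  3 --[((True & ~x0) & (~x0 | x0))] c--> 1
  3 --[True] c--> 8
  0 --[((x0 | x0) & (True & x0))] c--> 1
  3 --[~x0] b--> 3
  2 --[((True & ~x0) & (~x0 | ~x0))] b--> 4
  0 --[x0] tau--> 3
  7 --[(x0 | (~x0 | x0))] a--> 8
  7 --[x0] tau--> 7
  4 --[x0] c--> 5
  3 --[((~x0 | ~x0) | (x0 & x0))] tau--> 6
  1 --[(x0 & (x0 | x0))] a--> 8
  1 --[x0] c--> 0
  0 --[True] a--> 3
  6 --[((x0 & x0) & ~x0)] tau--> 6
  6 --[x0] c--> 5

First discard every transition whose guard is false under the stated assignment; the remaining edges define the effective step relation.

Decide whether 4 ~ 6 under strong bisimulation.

Compute ~ classes (split until stable):
  round 0: {{0,1,2,3,4,5,6,7,8}}
  round 1: {{0,7},{1,4,5,6,8},{2},{3}}
  round 2: {{0},{1,4,5,6,8},{2},{3},{7}}
Fixed point at round 3; 5 class(es).
[4]={1,4,5,6,8}  [6]={1,4,5,6,8}

Answer: BISIMILAR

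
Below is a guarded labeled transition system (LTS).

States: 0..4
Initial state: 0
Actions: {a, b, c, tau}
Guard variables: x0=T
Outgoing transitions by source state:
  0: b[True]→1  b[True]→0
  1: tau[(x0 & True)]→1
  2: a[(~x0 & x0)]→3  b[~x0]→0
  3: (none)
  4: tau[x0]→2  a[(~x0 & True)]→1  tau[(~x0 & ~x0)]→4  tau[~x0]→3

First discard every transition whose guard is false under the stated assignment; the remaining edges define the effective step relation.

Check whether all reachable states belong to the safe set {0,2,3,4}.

Inv-set: {0,2,3,4}
R = {0,1}
  0: ✓
  1: outside
witness against invariant: b → 1

Answer: INVARIANT VIOLATED at state 1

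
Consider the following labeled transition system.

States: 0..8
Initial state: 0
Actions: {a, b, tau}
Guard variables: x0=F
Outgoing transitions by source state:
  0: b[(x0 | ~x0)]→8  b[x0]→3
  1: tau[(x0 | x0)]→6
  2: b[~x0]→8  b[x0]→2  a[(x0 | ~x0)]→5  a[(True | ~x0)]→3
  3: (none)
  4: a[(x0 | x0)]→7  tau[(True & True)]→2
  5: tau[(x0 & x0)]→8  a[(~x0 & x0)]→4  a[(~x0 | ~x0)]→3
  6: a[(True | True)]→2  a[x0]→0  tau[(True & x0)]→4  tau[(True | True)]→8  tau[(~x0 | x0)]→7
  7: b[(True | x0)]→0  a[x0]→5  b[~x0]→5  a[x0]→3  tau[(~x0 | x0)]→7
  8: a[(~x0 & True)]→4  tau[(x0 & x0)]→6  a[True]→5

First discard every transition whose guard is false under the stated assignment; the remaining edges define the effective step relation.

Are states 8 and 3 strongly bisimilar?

Answer: NOT BISIMILAR

Working:
Refine partition for ~:
  P[0] = {{0,1,2,3,4,5,6,7,8}}
  P[1] = {{0},{1,3},{2},{4},{5,8},{6},{7}}
  P[2] = {{0},{1,3},{2},{4},{5},{6},{7},{8}}
Fixed point at round 3; 8 class(es).
[8]={8}  [3]={1,3}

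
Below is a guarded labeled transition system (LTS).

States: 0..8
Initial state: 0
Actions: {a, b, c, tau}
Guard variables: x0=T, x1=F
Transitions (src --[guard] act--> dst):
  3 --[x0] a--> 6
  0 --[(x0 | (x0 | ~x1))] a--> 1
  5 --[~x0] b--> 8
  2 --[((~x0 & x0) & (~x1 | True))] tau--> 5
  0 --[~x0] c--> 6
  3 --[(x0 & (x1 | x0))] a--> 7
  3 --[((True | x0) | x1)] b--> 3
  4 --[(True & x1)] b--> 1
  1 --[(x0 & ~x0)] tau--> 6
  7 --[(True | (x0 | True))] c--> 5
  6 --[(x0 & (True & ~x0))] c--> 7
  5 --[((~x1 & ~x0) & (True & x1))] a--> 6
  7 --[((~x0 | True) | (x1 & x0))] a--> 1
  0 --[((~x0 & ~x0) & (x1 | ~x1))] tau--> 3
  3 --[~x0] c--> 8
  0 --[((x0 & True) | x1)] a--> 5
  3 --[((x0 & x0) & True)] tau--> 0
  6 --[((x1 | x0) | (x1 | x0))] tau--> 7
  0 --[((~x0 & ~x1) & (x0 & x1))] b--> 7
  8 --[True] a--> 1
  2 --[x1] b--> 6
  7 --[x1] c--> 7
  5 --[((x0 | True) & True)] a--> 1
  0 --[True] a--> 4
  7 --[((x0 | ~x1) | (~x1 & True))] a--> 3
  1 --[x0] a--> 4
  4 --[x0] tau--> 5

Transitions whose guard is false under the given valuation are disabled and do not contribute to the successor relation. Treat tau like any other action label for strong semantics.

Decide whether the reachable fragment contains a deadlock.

Answer: DEADLOCK-FREE

Trace:
Reach set: {0,1,4,5}
  0: a→1  a→4  a→5  [3 exit(s)]
  1: a→4  [1 exit(s)]
  4: tau→5  [1 exit(s)]
  5: a→1  [1 exit(s)]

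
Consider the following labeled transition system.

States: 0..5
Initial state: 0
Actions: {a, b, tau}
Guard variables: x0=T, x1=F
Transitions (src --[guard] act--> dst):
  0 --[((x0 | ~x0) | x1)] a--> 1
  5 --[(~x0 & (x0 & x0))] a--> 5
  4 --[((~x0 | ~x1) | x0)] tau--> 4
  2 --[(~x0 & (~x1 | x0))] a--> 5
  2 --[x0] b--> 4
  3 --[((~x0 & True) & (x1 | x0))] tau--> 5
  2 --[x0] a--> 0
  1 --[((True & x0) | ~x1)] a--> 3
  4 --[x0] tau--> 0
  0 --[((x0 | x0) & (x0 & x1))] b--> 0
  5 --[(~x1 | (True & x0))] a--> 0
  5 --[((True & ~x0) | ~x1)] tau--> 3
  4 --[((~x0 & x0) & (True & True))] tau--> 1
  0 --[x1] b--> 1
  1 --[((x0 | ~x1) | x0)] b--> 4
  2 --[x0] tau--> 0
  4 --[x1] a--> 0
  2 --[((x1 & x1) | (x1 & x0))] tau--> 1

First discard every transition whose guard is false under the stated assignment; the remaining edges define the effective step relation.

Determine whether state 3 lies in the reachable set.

Guard filter leaves 10 enabled edge(s).
Layer 0: {0}
Layer 1: {1}  cumulative {0,1}
Layer 2: {3,4}  cumulative {0,1,3,4}
Reach set: {0,1,3,4}
trace reaching 3: a·a

Answer: REACHABLE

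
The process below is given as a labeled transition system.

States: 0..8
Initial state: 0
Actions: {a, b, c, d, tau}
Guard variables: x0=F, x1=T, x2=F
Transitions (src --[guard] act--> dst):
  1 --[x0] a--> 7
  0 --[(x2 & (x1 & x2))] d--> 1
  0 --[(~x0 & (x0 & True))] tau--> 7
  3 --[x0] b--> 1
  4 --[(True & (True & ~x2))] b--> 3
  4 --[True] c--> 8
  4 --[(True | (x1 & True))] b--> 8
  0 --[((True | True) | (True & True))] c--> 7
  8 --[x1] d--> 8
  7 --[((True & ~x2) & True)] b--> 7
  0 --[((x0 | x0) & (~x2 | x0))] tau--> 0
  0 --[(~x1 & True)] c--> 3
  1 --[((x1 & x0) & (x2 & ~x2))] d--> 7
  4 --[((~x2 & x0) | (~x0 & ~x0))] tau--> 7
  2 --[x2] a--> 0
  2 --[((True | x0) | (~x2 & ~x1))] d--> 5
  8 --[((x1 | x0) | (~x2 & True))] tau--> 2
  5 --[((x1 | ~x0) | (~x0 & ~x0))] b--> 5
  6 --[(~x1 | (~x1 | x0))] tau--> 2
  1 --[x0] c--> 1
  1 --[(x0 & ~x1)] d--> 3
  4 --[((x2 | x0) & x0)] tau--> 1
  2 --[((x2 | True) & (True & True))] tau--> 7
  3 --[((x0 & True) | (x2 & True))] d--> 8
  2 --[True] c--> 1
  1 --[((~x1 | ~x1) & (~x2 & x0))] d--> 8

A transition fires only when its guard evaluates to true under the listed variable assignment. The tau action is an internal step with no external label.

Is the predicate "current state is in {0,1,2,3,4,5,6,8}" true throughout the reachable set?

Allowed set {0,1,2,3,4,5,6,8}
R = {0,7}
  0: safe
  7: VIOLATES
counterexample path to 7: c

Answer: INVARIANT VIOLATED at state 7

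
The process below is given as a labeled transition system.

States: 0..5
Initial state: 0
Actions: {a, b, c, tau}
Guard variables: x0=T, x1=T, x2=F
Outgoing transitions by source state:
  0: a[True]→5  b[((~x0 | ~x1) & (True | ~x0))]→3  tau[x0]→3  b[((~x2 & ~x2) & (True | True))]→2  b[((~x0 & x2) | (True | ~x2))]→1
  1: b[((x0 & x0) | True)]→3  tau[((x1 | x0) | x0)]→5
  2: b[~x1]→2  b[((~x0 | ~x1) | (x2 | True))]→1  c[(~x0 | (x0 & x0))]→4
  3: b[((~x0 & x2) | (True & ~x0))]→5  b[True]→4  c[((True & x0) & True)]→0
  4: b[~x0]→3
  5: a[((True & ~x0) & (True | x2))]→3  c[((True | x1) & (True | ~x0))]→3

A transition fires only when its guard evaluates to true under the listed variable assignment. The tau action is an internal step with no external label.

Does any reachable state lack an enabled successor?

Answer: DEADLOCK at state 4

Analysis:
Reachable = {0,1,2,3,4,5}
  0: a→5  b→1  b→2  tau→3  [deg 4]
  1: b→3  tau→5  [deg 2]
  2: b→1  c→4  [deg 2]
  3: b→4  c→0  [deg 2]
  4: ∅  [no exit]
  5: c→3  [deg 1]
trace reaching 4: tau·b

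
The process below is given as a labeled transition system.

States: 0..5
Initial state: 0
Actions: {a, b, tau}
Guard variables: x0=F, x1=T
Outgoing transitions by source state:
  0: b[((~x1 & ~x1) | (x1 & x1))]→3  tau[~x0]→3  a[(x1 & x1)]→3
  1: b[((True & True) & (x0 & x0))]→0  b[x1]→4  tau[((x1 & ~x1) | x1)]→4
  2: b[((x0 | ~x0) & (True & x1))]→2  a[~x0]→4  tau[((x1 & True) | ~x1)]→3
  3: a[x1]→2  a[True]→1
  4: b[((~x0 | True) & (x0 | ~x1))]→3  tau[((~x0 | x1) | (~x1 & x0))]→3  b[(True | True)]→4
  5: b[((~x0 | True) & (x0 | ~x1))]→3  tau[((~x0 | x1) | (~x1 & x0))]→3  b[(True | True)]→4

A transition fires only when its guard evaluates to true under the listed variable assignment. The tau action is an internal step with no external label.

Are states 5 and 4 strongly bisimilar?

Compute ~ classes (split until stable):
  P[0] = {{0,1,2,3,4,5}}
  P[1] = {{0,2},{1,4,5},{3}}
  P[2] = {{0},{1},{2},{3},{4,5}}
Fixed point at round 3; 5 class(es).
class of 5: {4,5}; class of 4: {4,5}

Answer: BISIMILAR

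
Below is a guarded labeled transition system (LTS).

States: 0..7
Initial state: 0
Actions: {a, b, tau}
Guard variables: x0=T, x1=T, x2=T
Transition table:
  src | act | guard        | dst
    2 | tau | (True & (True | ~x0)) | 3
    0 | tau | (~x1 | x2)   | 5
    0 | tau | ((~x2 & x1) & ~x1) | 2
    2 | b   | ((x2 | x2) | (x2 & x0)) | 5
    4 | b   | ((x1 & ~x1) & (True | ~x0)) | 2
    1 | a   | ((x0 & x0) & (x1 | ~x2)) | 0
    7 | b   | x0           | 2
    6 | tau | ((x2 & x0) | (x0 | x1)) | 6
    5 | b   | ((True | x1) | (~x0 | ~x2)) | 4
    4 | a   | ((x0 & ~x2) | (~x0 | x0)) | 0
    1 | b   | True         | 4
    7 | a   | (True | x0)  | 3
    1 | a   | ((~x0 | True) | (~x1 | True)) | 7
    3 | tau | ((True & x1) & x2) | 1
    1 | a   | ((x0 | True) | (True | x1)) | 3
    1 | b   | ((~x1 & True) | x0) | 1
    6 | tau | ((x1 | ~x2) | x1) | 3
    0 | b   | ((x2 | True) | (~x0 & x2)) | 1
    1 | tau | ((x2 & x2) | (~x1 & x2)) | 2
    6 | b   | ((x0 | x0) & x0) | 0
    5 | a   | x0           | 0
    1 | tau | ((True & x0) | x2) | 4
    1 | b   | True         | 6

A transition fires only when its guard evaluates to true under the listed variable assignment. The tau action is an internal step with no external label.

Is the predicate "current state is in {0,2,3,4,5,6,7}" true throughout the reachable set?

Inv-set: {0,2,3,4,5,6,7}
Reach set: {0,1,2,3,4,5,6,7}
  0: safe
  1: VIOLATES
  2: safe
  3: safe
  4: safe
  5: safe
  6: safe
  7: safe
counterexample path to 1: b

Answer: INVARIANT VIOLATED at state 1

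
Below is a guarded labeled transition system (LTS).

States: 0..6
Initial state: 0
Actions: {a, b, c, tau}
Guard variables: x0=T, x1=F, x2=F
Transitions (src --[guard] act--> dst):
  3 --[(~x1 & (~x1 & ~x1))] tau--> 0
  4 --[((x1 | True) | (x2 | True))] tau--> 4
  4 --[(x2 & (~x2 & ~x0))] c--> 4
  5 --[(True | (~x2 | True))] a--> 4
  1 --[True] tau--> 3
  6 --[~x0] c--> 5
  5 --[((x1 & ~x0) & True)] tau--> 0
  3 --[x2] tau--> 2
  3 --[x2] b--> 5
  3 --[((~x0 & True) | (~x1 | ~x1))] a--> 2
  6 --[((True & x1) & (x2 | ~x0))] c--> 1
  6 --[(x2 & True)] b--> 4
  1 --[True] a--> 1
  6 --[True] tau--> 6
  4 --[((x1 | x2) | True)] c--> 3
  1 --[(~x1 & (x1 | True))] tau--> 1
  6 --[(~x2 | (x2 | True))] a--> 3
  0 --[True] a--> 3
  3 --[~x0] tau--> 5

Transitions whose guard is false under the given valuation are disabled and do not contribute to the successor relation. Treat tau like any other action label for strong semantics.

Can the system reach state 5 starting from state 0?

Answer: UNREACHABLE

Analysis:
After dropping false guards: 11 live edges.
L0 = {0}
L1 = {3}  cumulative {0,3}
L2 = {2}  cumulative {0,2,3}
Reach set: {0,2,3}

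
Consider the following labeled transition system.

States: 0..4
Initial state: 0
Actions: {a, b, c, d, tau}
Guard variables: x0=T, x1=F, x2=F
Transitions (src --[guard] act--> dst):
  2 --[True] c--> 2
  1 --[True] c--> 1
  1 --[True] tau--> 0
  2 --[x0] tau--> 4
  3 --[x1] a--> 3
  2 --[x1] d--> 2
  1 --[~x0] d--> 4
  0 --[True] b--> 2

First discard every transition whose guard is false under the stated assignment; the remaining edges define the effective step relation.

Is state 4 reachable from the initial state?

Answer: REACHABLE

Working:
5 transition(s) survive guard evaluation.
Layer 0: {0}
Layer 1: {2}  now seen {0,2}
Layer 2: {4}  now seen {0,2,4}
Reach set: {0,2,4}
Path to 4: b·tau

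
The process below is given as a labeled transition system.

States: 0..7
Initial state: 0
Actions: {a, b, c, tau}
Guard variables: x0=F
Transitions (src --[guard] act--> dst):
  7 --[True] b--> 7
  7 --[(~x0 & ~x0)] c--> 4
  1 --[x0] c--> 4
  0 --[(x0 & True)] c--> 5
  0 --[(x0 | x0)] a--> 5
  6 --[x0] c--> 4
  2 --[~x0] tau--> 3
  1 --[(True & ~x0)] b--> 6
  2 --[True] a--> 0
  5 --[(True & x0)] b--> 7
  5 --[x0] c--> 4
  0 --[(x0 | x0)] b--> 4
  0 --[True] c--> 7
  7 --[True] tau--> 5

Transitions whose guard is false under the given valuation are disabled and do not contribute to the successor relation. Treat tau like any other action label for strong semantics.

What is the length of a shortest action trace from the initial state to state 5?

Answer: 2

Trace:
Breadth-first toward 5:
  Layer 0: {0}
  Layer 1: {7}
  Layer 2: {4,5}
depth(5)=2, e.g. c·tau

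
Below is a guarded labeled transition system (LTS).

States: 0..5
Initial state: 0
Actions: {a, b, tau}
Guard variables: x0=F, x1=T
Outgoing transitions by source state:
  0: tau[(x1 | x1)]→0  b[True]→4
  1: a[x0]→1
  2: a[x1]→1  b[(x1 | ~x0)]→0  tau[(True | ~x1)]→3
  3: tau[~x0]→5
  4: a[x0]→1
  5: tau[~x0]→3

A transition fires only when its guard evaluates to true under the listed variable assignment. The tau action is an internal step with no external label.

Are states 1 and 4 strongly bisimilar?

Answer: BISIMILAR

Working:
Compute ~ classes (split until stable):
  round 0: {{0,1,2,3,4,5}}
  round 1: {{0},{1,4},{2},{3,5}}
4 equivalence class(es) (converged in 2)
class of 1: {1,4}; class of 4: {1,4}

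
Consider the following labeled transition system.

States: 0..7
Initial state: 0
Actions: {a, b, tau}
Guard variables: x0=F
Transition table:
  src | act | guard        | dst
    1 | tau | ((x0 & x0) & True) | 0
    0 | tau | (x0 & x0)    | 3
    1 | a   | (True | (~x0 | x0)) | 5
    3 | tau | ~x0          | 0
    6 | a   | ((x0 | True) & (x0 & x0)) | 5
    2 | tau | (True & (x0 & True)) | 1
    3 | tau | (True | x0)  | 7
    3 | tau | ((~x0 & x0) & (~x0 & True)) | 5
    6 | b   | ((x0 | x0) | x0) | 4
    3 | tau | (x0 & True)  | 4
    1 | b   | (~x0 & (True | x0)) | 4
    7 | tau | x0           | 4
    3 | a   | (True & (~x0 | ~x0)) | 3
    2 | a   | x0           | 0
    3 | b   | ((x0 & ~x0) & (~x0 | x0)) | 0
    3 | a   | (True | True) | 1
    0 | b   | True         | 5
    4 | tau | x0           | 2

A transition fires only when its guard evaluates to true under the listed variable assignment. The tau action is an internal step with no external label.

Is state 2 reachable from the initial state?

After dropping false guards: 7 live edges.
depth 0: {0}
depth 1: {5}  cumulative {0,5}
R = {0,5}

Answer: UNREACHABLE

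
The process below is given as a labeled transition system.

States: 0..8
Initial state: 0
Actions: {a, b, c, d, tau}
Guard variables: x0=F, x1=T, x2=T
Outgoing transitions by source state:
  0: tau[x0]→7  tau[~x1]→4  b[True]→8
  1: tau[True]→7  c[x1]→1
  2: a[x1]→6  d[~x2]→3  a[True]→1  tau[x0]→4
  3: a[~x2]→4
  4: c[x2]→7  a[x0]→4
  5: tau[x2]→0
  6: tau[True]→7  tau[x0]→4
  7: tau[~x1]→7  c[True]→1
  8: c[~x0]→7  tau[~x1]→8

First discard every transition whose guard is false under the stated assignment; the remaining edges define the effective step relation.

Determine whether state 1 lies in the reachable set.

Answer: REACHABLE

Trace:
Guard filter leaves 10 enabled edge(s).
depth 0: {0}
depth 1: {8}  total {0,8}
depth 2: {7}  total {0,7,8}
depth 3: {1}  total {0,1,7,8}
Reachable = {0,1,7,8}
witness 1: b·c·c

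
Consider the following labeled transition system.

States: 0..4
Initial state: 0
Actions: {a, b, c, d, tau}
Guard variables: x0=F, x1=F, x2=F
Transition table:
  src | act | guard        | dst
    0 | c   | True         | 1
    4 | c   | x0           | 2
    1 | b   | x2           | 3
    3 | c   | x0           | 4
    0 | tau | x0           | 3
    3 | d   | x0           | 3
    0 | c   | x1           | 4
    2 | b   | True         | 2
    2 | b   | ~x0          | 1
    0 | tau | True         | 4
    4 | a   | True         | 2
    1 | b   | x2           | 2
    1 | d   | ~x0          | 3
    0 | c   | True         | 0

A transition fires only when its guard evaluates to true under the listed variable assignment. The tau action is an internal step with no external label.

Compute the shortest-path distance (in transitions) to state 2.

Answer: 2

Trace:
Breadth-first toward 2:
  L0 = {0}
  L1 = {1,4}
  L2 = {2,3}
depth(2)=2, e.g. tau·a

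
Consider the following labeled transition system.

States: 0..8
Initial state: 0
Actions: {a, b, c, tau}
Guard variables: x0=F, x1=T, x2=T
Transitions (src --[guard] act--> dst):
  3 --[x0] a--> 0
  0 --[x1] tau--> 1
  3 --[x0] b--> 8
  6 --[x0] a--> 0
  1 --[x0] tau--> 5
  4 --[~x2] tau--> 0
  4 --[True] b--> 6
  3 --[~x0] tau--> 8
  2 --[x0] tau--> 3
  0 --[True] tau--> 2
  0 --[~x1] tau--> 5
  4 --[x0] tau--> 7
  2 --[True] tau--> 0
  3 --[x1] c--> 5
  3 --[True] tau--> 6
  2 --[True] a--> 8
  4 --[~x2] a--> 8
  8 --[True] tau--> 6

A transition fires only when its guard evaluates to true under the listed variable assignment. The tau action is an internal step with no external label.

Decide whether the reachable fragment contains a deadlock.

Reach set: {0,1,2,6,8}
  0: tau→1  tau→2  [2 out]
  1: ∅  [STUCK]
  2: a→8  tau→0  [2 out]
  6: ∅  [STUCK]
  8: tau→6  [1 out]
Path to 1: tau

Answer: DEADLOCK at state 1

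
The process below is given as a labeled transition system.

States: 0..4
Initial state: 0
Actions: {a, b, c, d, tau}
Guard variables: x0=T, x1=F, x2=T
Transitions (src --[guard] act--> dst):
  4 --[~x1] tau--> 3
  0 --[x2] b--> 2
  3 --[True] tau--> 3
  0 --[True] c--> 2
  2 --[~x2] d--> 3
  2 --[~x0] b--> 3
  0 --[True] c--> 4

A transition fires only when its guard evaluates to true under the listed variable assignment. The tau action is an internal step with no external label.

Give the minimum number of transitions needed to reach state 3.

BFS to 3:
  L0 = {0}
  L1 = {2,4}
  L2 = {3}
first hit 3 at d=2 via c·tau

Answer: 2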